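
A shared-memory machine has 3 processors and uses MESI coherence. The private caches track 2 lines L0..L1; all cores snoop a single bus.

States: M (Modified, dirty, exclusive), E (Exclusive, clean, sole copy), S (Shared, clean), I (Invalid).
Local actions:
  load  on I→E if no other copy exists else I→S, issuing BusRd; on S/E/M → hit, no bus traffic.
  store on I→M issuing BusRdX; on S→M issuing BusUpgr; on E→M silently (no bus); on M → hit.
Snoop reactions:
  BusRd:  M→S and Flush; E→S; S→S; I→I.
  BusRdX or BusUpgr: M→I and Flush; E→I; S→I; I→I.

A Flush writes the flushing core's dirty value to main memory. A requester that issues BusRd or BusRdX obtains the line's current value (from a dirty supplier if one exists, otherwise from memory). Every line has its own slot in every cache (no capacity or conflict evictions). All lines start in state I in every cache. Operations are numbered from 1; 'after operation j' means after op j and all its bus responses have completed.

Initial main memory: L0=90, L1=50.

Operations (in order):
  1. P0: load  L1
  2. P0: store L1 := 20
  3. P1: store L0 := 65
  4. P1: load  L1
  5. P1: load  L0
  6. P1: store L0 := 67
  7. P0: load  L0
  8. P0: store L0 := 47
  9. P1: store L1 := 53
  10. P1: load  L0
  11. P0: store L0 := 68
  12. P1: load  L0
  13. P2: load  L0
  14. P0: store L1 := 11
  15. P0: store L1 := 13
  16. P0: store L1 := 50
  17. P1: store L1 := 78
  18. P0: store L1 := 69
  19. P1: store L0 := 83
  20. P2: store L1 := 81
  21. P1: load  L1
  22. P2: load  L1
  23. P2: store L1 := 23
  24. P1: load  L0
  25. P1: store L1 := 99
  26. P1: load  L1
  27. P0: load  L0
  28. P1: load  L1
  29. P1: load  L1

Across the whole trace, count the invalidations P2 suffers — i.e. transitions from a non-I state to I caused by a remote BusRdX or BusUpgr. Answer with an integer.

invalidations = 2

step 1: P0: load  L1  ⟶  EII  (L1)  txn=BusRd  M[L1]=50
step 2: P0: store L1 := 20  ⟶  MII  (L1)  txn=∅  M[L1]=50
step 3: P1: store L0 := 65  ⟶  IMI  (L0)  txn=BusRdX  M[L0]=90
step 4: P1: load  L1  ⟶  SSI  (L1)  txn=BusRd+Flush  M[L1]=20
step 5: P1: load  L0  ⟶  IMI  (L0)  txn=∅  M[L0]=90
step 6: P1: store L0 := 67  ⟶  IMI  (L0)  txn=∅  M[L0]=90
step 7: P0: load  L0  ⟶  SSI  (L0)  txn=BusRd+Flush  M[L0]=67
step 8: P0: store L0 := 47  ⟶  MII  (L0)  txn=BusUpgr  M[L0]=67
step 9: P1: store L1 := 53  ⟶  IMI  (L1)  txn=BusUpgr  M[L1]=20
step 10: P1: load  L0  ⟶  SSI  (L0)  txn=BusRd+Flush  M[L0]=47
step 11: P0: store L0 := 68  ⟶  MII  (L0)  txn=BusUpgr  M[L0]=47
step 12: P1: load  L0  ⟶  SSI  (L0)  txn=BusRd+Flush  M[L0]=68
step 13: P2: load  L0  ⟶  SSS  (L0)  txn=BusRd  M[L0]=68
step 14: P0: store L1 := 11  ⟶  MII  (L1)  txn=BusRdX+Flush  M[L1]=53
step 15: P0: store L1 := 13  ⟶  MII  (L1)  txn=∅  M[L1]=53
step 16: P0: store L1 := 50  ⟶  MII  (L1)  txn=∅  M[L1]=53
step 17: P1: store L1 := 78  ⟶  IMI  (L1)  txn=BusRdX+Flush  M[L1]=50
step 18: P0: store L1 := 69  ⟶  MII  (L1)  txn=BusRdX+Flush  M[L1]=78
step 19: P1: store L0 := 83  ⟶  IMI  (L0)  txn=BusUpgr  M[L0]=68
step 20: P2: store L1 := 81  ⟶  IIM  (L1)  txn=BusRdX+Flush  M[L1]=69
step 21: P1: load  L1  ⟶  ISS  (L1)  txn=BusRd+Flush  M[L1]=81
step 22: P2: load  L1  ⟶  ISS  (L1)  txn=∅  M[L1]=81
step 23: P2: store L1 := 23  ⟶  IIM  (L1)  txn=BusUpgr  M[L1]=81
step 24: P1: load  L0  ⟶  IMI  (L0)  txn=∅  M[L0]=68
step 25: P1: store L1 := 99  ⟶  IMI  (L1)  txn=BusRdX+Flush  M[L1]=23
step 26: P1: load  L1  ⟶  IMI  (L1)  txn=∅  M[L1]=23
step 27: P0: load  L0  ⟶  SSI  (L0)  txn=BusRd+Flush  M[L0]=83
step 28: P1: load  L1  ⟶  IMI  (L1)  txn=∅  M[L1]=23
step 29: P1: load  L1  ⟶  IMI  (L1)  txn=∅  M[L1]=23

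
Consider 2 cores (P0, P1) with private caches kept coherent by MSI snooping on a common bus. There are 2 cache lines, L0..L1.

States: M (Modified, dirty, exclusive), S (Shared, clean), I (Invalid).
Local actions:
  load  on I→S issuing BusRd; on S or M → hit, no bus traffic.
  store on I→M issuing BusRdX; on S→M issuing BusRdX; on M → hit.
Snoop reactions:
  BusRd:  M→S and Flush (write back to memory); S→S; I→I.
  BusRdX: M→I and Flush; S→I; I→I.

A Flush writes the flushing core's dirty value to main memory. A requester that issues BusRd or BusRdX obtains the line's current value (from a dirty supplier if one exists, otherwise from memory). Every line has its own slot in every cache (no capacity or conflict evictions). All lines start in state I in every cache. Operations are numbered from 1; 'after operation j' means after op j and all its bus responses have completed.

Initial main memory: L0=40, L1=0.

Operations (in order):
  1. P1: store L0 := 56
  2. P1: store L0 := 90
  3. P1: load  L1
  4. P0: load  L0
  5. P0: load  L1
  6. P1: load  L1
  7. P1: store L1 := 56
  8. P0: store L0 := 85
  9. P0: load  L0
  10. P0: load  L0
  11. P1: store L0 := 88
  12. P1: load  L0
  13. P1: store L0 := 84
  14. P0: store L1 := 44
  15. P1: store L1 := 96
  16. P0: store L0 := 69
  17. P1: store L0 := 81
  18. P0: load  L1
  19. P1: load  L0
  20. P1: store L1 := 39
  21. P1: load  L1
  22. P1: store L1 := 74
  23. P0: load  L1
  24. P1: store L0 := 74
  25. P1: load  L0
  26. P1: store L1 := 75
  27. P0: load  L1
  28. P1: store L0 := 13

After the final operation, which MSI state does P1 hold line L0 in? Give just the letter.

state = M

step 1: P1: store L0 := 56  ⟶  IM  (L0)  txn=BusRdX  M[L0]=40
step 2: P1: store L0 := 90  ⟶  IM  (L0)  txn=∅  M[L0]=40
step 3: P1: load  L1  ⟶  IS  (L1)  txn=BusRd  M[L1]=0
step 4: P0: load  L0  ⟶  SS  (L0)  txn=BusRd+Flush  M[L0]=90
step 5: P0: load  L1  ⟶  SS  (L1)  txn=BusRd  M[L1]=0
step 6: P1: load  L1  ⟶  SS  (L1)  txn=∅  M[L1]=0
step 7: P1: store L1 := 56  ⟶  IM  (L1)  txn=BusRdX  M[L1]=0
step 8: P0: store L0 := 85  ⟶  MI  (L0)  txn=BusRdX  M[L0]=90
step 9: P0: load  L0  ⟶  MI  (L0)  txn=∅  M[L0]=90
step 10: P0: load  L0  ⟶  MI  (L0)  txn=∅  M[L0]=90
step 11: P1: store L0 := 88  ⟶  IM  (L0)  txn=BusRdX+Flush  M[L0]=85
step 12: P1: load  L0  ⟶  IM  (L0)  txn=∅  M[L0]=85
step 13: P1: store L0 := 84  ⟶  IM  (L0)  txn=∅  M[L0]=85
step 14: P0: store L1 := 44  ⟶  MI  (L1)  txn=BusRdX+Flush  M[L1]=56
step 15: P1: store L1 := 96  ⟶  IM  (L1)  txn=BusRdX+Flush  M[L1]=44
step 16: P0: store L0 := 69  ⟶  MI  (L0)  txn=BusRdX+Flush  M[L0]=84
step 17: P1: store L0 := 81  ⟶  IM  (L0)  txn=BusRdX+Flush  M[L0]=69
step 18: P0: load  L1  ⟶  SS  (L1)  txn=BusRd+Flush  M[L1]=96
step 19: P1: load  L0  ⟶  IM  (L0)  txn=∅  M[L0]=69
step 20: P1: store L1 := 39  ⟶  IM  (L1)  txn=BusRdX  M[L1]=96
step 21: P1: load  L1  ⟶  IM  (L1)  txn=∅  M[L1]=96
step 22: P1: store L1 := 74  ⟶  IM  (L1)  txn=∅  M[L1]=96
step 23: P0: load  L1  ⟶  SS  (L1)  txn=BusRd+Flush  M[L1]=74
step 24: P1: store L0 := 74  ⟶  IM  (L0)  txn=∅  M[L0]=69
step 25: P1: load  L0  ⟶  IM  (L0)  txn=∅  M[L0]=69
step 26: P1: store L1 := 75  ⟶  IM  (L1)  txn=BusRdX  M[L1]=74
step 27: P0: load  L1  ⟶  SS  (L1)  txn=BusRd+Flush  M[L1]=75
step 28: P1: store L0 := 13  ⟶  IM  (L0)  txn=∅  M[L0]=69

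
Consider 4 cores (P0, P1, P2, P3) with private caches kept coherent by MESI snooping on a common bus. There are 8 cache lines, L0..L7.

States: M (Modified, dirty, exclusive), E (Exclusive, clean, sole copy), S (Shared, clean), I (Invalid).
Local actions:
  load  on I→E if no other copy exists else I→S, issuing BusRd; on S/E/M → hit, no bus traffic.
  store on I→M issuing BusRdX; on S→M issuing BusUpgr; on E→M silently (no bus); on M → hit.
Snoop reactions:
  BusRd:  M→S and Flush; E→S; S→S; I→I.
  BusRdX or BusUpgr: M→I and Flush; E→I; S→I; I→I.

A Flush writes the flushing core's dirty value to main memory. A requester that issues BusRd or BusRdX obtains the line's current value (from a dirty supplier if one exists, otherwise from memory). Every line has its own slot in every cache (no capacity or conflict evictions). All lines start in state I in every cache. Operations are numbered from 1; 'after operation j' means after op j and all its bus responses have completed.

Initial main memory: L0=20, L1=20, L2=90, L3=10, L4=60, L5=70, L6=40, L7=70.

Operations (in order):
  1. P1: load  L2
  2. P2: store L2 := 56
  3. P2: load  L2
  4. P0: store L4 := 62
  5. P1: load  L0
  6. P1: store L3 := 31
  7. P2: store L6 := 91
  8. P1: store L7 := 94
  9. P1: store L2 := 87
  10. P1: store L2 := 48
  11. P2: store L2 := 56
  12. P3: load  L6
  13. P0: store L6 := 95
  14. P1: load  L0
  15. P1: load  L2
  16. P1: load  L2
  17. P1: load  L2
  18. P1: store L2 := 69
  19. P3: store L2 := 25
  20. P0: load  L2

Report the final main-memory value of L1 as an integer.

  op1 P1: load  L2 → I/E/I/I on L2; bus BusRd; mem=90
  op2 P2: store L2 := 56 → I/I/M/I on L2; bus BusRdX; mem=90
  op3 P2: load  L2 → I/I/M/I on L2; bus (none); mem=90
  op4 P0: store L4 := 62 → M/I/I/I on L4; bus BusRdX; mem=60
  op5 P1: load  L0 → I/E/I/I on L0; bus BusRd; mem=20
  op6 P1: store L3 := 31 → I/M/I/I on L3; bus BusRdX; mem=10
  op7 P2: store L6 := 91 → I/I/M/I on L6; bus BusRdX; mem=40
  op8 P1: store L7 := 94 → I/M/I/I on L7; bus BusRdX; mem=70
  op9 P1: store L2 := 87 → I/M/I/I on L2; bus BusRdX Flush; mem=56
  op10 P1: store L2 := 48 → I/M/I/I on L2; bus (none); mem=56
  op11 P2: store L2 := 56 → I/I/M/I on L2; bus BusRdX Flush; mem=48
  op12 P3: load  L6 → I/I/S/S on L6; bus BusRd Flush; mem=91
  op13 P0: store L6 := 95 → M/I/I/I on L6; bus BusRdX; mem=91
  op14 P1: load  L0 → I/E/I/I on L0; bus (none); mem=20
  op15 P1: load  L2 → I/S/S/I on L2; bus BusRd Flush; mem=56
  op16 P1: load  L2 → I/S/S/I on L2; bus (none); mem=56
  op17 P1: load  L2 → I/S/S/I on L2; bus (none); mem=56
  op18 P1: store L2 := 69 → I/M/I/I on L2; bus BusUpgr; mem=56
  op19 P3: store L2 := 25 → I/I/I/M on L2; bus BusRdX Flush; mem=69
  op20 P0: load  L2 → S/I/I/S on L2; bus BusRd Flush; mem=25

memory[L1] = 20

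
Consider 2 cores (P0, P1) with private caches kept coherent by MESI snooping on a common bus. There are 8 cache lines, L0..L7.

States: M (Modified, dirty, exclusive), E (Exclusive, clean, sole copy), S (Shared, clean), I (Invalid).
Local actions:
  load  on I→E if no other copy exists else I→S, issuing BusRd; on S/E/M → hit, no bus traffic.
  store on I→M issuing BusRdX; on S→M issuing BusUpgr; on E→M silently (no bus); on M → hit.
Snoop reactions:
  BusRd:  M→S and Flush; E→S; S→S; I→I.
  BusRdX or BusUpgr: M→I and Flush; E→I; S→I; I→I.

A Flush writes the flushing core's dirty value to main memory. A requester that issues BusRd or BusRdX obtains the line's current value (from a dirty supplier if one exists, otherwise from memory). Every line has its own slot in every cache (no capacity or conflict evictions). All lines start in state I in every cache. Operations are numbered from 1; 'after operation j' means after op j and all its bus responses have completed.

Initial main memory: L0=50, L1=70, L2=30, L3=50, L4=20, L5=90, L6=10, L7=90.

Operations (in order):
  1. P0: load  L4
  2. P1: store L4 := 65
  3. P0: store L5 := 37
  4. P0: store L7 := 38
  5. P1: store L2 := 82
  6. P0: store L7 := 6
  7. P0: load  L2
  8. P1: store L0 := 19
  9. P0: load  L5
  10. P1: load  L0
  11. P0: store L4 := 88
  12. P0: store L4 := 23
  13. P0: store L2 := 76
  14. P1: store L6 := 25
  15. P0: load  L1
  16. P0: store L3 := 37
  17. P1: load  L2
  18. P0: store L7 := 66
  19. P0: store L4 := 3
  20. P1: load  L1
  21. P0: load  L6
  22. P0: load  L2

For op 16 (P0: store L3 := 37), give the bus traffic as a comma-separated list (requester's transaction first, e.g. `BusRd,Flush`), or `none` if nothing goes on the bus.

bus = BusRdX

step 1: P0: load  L4  ⟶  EI  (L4)  txn=BusRd  M[L4]=20
step 2: P1: store L4 := 65  ⟶  IM  (L4)  txn=BusRdX  M[L4]=20
step 3: P0: store L5 := 37  ⟶  MI  (L5)  txn=BusRdX  M[L5]=90
step 4: P0: store L7 := 38  ⟶  MI  (L7)  txn=BusRdX  M[L7]=90
step 5: P1: store L2 := 82  ⟶  IM  (L2)  txn=BusRdX  M[L2]=30
step 6: P0: store L7 := 6  ⟶  MI  (L7)  txn=∅  M[L7]=90
step 7: P0: load  L2  ⟶  SS  (L2)  txn=BusRd+Flush  M[L2]=82
step 8: P1: store L0 := 19  ⟶  IM  (L0)  txn=BusRdX  M[L0]=50
step 9: P0: load  L5  ⟶  MI  (L5)  txn=∅  M[L5]=90
step 10: P1: load  L0  ⟶  IM  (L0)  txn=∅  M[L0]=50
step 11: P0: store L4 := 88  ⟶  MI  (L4)  txn=BusRdX+Flush  M[L4]=65
step 12: P0: store L4 := 23  ⟶  MI  (L4)  txn=∅  M[L4]=65
step 13: P0: store L2 := 76  ⟶  MI  (L2)  txn=BusUpgr  M[L2]=82
step 14: P1: store L6 := 25  ⟶  IM  (L6)  txn=BusRdX  M[L6]=10
step 15: P0: load  L1  ⟶  EI  (L1)  txn=BusRd  M[L1]=70
step 16: P0: store L3 := 37  ⟶  MI  (L3)  txn=BusRdX  M[L3]=50
step 17: P1: load  L2  ⟶  SS  (L2)  txn=BusRd+Flush  M[L2]=76
step 18: P0: store L7 := 66  ⟶  MI  (L7)  txn=∅  M[L7]=90
step 19: P0: store L4 := 3  ⟶  MI  (L4)  txn=∅  M[L4]=65
step 20: P1: load  L1  ⟶  SS  (L1)  txn=BusRd  M[L1]=70
step 21: P0: load  L6  ⟶  SS  (L6)  txn=BusRd+Flush  M[L6]=25
step 22: P0: load  L2  ⟶  SS  (L2)  txn=∅  M[L2]=76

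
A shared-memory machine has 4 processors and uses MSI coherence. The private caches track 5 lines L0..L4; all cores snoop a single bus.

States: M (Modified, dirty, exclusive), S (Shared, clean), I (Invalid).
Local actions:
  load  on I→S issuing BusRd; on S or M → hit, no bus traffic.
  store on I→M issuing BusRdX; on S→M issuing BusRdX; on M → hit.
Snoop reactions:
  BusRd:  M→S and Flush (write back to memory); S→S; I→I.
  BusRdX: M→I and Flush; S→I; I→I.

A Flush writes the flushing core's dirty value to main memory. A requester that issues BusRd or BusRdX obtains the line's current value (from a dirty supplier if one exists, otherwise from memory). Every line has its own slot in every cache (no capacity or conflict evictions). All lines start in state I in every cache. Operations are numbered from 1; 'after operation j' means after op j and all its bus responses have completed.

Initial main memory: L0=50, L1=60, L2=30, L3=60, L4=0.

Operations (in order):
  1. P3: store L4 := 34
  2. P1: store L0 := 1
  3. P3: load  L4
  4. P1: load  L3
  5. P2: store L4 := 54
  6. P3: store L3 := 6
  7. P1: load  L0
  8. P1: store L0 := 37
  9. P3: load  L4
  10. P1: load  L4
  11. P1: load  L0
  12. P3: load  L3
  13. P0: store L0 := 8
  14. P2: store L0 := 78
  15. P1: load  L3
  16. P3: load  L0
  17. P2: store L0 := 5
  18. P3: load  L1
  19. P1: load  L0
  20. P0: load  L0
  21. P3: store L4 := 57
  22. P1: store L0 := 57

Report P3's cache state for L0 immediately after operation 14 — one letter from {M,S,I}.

state = I

  op1 P3: store L4 := 34 → I/I/I/M on L4; bus BusRdX; mem=0
  op2 P1: store L0 := 1 → I/M/I/I on L0; bus BusRdX; mem=50
  op3 P3: load  L4 → I/I/I/M on L4; bus (none); mem=0
  op4 P1: load  L3 → I/S/I/I on L3; bus BusRd; mem=60
  op5 P2: store L4 := 54 → I/I/M/I on L4; bus BusRdX Flush; mem=34
  op6 P3: store L3 := 6 → I/I/I/M on L3; bus BusRdX; mem=60
  op7 P1: load  L0 → I/M/I/I on L0; bus (none); mem=50
  op8 P1: store L0 := 37 → I/M/I/I on L0; bus (none); mem=50
  op9 P3: load  L4 → I/I/S/S on L4; bus BusRd Flush; mem=54
  op10 P1: load  L4 → I/S/S/S on L4; bus BusRd; mem=54
  op11 P1: load  L0 → I/M/I/I on L0; bus (none); mem=50
  op12 P3: load  L3 → I/I/I/M on L3; bus (none); mem=60
  op13 P0: store L0 := 8 → M/I/I/I on L0; bus BusRdX Flush; mem=37
  op14 P2: store L0 := 78 → I/I/M/I on L0; bus BusRdX Flush; mem=8
  op15 P1: load  L3 → I/S/I/S on L3; bus BusRd Flush; mem=6
  op16 P3: load  L0 → I/I/S/S on L0; bus BusRd Flush; mem=78
  op17 P2: store L0 := 5 → I/I/M/I on L0; bus BusRdX; mem=78
  op18 P3: load  L1 → I/I/I/S on L1; bus BusRd; mem=60
  op19 P1: load  L0 → I/S/S/I on L0; bus BusRd Flush; mem=5
  op20 P0: load  L0 → S/S/S/I on L0; bus BusRd; mem=5
  op21 P3: store L4 := 57 → I/I/I/M on L4; bus BusRdX; mem=54
  op22 P1: store L0 := 57 → I/M/I/I on L0; bus BusRdX; mem=5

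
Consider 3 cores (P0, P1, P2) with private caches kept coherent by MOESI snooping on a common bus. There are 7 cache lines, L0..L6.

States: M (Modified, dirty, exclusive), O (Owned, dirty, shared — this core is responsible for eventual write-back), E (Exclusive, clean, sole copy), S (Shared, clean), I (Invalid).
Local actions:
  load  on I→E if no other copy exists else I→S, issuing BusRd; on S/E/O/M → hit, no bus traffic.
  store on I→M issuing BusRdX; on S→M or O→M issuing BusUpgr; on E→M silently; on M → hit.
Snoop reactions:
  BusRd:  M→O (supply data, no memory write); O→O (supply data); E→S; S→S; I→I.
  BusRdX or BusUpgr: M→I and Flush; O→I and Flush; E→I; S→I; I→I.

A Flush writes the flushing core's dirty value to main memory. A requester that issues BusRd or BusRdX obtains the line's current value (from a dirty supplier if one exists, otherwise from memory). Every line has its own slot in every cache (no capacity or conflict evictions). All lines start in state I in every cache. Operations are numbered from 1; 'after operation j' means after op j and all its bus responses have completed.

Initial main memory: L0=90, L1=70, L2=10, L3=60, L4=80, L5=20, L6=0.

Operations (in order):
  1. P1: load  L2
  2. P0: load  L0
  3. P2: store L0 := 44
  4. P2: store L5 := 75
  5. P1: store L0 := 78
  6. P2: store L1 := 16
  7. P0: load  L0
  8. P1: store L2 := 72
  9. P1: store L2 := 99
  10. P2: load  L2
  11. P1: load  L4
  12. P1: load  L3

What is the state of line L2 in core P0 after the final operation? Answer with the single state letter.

state = I

  op1 P1: load  L2 → I/E/I on L2; bus BusRd; mem=10
  op2 P0: load  L0 → E/I/I on L0; bus BusRd; mem=90
  op3 P2: store L0 := 44 → I/I/M on L0; bus BusRdX; mem=90
  op4 P2: store L5 := 75 → I/I/M on L5; bus BusRdX; mem=20
  op5 P1: store L0 := 78 → I/M/I on L0; bus BusRdX Flush; mem=44
  op6 P2: store L1 := 16 → I/I/M on L1; bus BusRdX; mem=70
  op7 P0: load  L0 → S/O/I on L0; bus BusRd; mem=44
  op8 P1: store L2 := 72 → I/M/I on L2; bus (none); mem=10
  op9 P1: store L2 := 99 → I/M/I on L2; bus (none); mem=10
  op10 P2: load  L2 → I/O/S on L2; bus BusRd; mem=10
  op11 P1: load  L4 → I/E/I on L4; bus BusRd; mem=80
  op12 P1: load  L3 → I/E/I on L3; bus BusRd; mem=60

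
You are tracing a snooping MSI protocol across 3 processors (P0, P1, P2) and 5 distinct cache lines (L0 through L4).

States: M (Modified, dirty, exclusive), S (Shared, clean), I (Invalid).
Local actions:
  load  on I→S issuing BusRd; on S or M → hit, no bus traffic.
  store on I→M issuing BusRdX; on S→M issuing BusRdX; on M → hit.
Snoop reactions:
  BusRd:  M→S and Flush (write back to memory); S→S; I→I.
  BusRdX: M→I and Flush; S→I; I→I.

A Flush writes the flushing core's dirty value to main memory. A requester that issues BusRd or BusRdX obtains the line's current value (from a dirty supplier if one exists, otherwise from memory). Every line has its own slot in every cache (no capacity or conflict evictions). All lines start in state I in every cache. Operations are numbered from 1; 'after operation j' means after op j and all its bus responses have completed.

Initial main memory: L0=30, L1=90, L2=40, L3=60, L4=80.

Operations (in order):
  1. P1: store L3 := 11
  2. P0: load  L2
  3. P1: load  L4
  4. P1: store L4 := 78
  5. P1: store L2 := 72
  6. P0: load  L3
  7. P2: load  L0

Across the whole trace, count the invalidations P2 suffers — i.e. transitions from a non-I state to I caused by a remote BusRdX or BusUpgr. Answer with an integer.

  op1 P1: store L3 := 11 → I/M/I on L3; bus BusRdX; mem=60
  op2 P0: load  L2 → S/I/I on L2; bus BusRd; mem=40
  op3 P1: load  L4 → I/S/I on L4; bus BusRd; mem=80
  op4 P1: store L4 := 78 → I/M/I on L4; bus BusRdX; mem=80
  op5 P1: store L2 := 72 → I/M/I on L2; bus BusRdX; mem=40
  op6 P0: load  L3 → S/S/I on L3; bus BusRd Flush; mem=11
  op7 P2: load  L0 → I/I/S on L0; bus BusRd; mem=30

invalidations = 0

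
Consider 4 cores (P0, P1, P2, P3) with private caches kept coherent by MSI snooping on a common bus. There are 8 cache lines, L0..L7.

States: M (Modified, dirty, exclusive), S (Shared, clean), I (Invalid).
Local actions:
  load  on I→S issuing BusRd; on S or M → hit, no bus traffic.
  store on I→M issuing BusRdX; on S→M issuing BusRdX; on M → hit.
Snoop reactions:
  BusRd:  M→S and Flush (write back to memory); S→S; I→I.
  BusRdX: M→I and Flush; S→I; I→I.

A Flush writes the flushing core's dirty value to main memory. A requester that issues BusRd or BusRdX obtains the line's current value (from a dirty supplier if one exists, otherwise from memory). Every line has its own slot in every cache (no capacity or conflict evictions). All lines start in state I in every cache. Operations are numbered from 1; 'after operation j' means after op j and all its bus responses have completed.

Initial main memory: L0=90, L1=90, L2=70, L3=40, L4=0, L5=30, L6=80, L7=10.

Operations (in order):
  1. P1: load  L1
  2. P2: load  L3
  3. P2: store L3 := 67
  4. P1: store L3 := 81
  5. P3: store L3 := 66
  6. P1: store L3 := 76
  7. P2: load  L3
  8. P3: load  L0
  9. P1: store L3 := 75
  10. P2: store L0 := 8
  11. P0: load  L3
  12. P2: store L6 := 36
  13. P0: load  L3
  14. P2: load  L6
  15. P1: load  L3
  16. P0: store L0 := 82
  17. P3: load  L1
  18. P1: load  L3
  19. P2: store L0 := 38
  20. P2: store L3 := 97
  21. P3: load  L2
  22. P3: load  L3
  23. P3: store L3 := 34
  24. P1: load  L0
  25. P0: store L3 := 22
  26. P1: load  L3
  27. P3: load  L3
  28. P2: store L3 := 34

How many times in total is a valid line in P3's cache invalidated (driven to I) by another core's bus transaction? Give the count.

invalidations = 4

step 1: P1: load  L1  ⟶  ISII  (L1)  txn=BusRd  M[L1]=90
step 2: P2: load  L3  ⟶  IISI  (L3)  txn=BusRd  M[L3]=40
step 3: P2: store L3 := 67  ⟶  IIMI  (L3)  txn=BusRdX  M[L3]=40
step 4: P1: store L3 := 81  ⟶  IMII  (L3)  txn=BusRdX+Flush  M[L3]=67
step 5: P3: store L3 := 66  ⟶  IIIM  (L3)  txn=BusRdX+Flush  M[L3]=81
step 6: P1: store L3 := 76  ⟶  IMII  (L3)  txn=BusRdX+Flush  M[L3]=66
step 7: P2: load  L3  ⟶  ISSI  (L3)  txn=BusRd+Flush  M[L3]=76
step 8: P3: load  L0  ⟶  IIIS  (L0)  txn=BusRd  M[L0]=90
step 9: P1: store L3 := 75  ⟶  IMII  (L3)  txn=BusRdX  M[L3]=76
step 10: P2: store L0 := 8  ⟶  IIMI  (L0)  txn=BusRdX  M[L0]=90
step 11: P0: load  L3  ⟶  SSII  (L3)  txn=BusRd+Flush  M[L3]=75
step 12: P2: store L6 := 36  ⟶  IIMI  (L6)  txn=BusRdX  M[L6]=80
step 13: P0: load  L3  ⟶  SSII  (L3)  txn=∅  M[L3]=75
step 14: P2: load  L6  ⟶  IIMI  (L6)  txn=∅  M[L6]=80
step 15: P1: load  L3  ⟶  SSII  (L3)  txn=∅  M[L3]=75
step 16: P0: store L0 := 82  ⟶  MIII  (L0)  txn=BusRdX+Flush  M[L0]=8
step 17: P3: load  L1  ⟶  ISIS  (L1)  txn=BusRd  M[L1]=90
step 18: P1: load  L3  ⟶  SSII  (L3)  txn=∅  M[L3]=75
step 19: P2: store L0 := 38  ⟶  IIMI  (L0)  txn=BusRdX+Flush  M[L0]=82
step 20: P2: store L3 := 97  ⟶  IIMI  (L3)  txn=BusRdX  M[L3]=75
step 21: P3: load  L2  ⟶  IIIS  (L2)  txn=BusRd  M[L2]=70
step 22: P3: load  L3  ⟶  IISS  (L3)  txn=BusRd+Flush  M[L3]=97
step 23: P3: store L3 := 34  ⟶  IIIM  (L3)  txn=BusRdX  M[L3]=97
step 24: P1: load  L0  ⟶  ISSI  (L0)  txn=BusRd+Flush  M[L0]=38
step 25: P0: store L3 := 22  ⟶  MIII  (L3)  txn=BusRdX+Flush  M[L3]=34
step 26: P1: load  L3  ⟶  SSII  (L3)  txn=BusRd+Flush  M[L3]=22
step 27: P3: load  L3  ⟶  SSIS  (L3)  txn=BusRd  M[L3]=22
step 28: P2: store L3 := 34  ⟶  IIMI  (L3)  txn=BusRdX  M[L3]=22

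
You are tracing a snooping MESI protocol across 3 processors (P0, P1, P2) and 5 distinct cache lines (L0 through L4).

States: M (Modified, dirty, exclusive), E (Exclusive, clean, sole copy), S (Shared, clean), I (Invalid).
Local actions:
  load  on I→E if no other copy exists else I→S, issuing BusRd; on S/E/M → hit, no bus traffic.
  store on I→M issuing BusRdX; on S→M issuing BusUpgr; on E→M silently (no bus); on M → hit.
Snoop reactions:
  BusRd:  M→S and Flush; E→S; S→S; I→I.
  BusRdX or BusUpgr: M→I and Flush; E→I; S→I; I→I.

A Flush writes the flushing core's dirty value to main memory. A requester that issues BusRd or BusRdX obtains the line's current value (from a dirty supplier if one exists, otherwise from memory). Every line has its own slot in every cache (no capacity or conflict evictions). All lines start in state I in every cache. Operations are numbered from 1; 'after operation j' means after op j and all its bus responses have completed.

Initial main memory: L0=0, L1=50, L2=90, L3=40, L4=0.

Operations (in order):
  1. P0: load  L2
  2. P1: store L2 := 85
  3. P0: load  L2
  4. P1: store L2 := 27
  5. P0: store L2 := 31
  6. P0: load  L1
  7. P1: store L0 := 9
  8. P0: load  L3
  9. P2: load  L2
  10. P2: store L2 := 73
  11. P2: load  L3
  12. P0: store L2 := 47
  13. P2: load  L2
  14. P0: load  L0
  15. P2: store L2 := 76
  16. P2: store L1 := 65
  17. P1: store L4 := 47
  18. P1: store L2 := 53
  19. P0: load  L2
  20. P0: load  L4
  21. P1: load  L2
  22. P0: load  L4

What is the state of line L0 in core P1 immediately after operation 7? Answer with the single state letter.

[1] P0: load  L2 | P0:E(90), P1:I, P2:I | bus: BusRd
[2] P1: store L2 := 85 | P0:I, P1:M(85), P2:I | bus: BusRdX
[3] P0: load  L2 | P0:S(85), P1:S(85), P2:I | bus: BusRd,Flush
[4] P1: store L2 := 27 | P0:I, P1:M(27), P2:I | bus: BusUpgr
[5] P0: store L2 := 31 | P0:M(31), P1:I, P2:I | bus: BusRdX,Flush
[6] P0: load  L1 | P0:E(50), P1:I, P2:I | bus: BusRd
[7] P1: store L0 := 9 | P0:I, P1:M(9), P2:I | bus: BusRdX
[8] P0: load  L3 | P0:E(40), P1:I, P2:I | bus: BusRd
[9] P2: load  L2 | P0:S(31), P1:I, P2:S(31) | bus: BusRd,Flush
[10] P2: store L2 := 73 | P0:I, P1:I, P2:M(73) | bus: BusUpgr
[11] P2: load  L3 | P0:S(40), P1:I, P2:S(40) | bus: BusRd
[12] P0: store L2 := 47 | P0:M(47), P1:I, P2:I | bus: BusRdX,Flush
[13] P2: load  L2 | P0:S(47), P1:I, P2:S(47) | bus: BusRd,Flush
[14] P0: load  L0 | P0:S(9), P1:S(9), P2:I | bus: BusRd,Flush
[15] P2: store L2 := 76 | P0:I, P1:I, P2:M(76) | bus: BusUpgr
[16] P2: store L1 := 65 | P0:I, P1:I, P2:M(65) | bus: BusRdX
[17] P1: store L4 := 47 | P0:I, P1:M(47), P2:I | bus: BusRdX
[18] P1: store L2 := 53 | P0:I, P1:M(53), P2:I | bus: BusRdX,Flush
[19] P0: load  L2 | P0:S(53), P1:S(53), P2:I | bus: BusRd,Flush
[20] P0: load  L4 | P0:S(47), P1:S(47), P2:I | bus: BusRd,Flush
[21] P1: load  L2 | P0:S(53), P1:S(53), P2:I | bus: none
[22] P0: load  L4 | P0:S(47), P1:S(47), P2:I | bus: none

state = M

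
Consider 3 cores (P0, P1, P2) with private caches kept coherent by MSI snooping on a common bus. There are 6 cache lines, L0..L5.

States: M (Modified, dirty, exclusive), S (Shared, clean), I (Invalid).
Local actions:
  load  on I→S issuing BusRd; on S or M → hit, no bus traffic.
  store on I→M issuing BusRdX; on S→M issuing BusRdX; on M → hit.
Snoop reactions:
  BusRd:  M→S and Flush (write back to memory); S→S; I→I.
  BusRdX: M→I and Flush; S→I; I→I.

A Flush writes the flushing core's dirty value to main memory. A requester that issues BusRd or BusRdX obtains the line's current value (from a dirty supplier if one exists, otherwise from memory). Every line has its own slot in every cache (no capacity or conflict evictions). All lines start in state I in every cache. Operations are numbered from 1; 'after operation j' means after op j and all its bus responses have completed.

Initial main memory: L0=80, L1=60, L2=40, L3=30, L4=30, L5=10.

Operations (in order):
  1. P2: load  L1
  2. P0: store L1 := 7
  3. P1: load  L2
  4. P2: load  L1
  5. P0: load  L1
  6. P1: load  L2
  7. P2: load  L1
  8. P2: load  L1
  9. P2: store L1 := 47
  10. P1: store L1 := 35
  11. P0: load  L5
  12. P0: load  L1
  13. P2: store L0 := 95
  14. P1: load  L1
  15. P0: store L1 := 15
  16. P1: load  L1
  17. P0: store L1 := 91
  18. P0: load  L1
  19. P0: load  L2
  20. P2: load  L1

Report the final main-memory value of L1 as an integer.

memory[L1] = 91

[1] P2: load  L1 | P0:I, P1:I, P2:S(60) | bus: BusRd
[2] P0: store L1 := 7 | P0:M(7), P1:I, P2:I | bus: BusRdX
[3] P1: load  L2 | P0:I, P1:S(40), P2:I | bus: BusRd
[4] P2: load  L1 | P0:S(7), P1:I, P2:S(7) | bus: BusRd,Flush
[5] P0: load  L1 | P0:S(7), P1:I, P2:S(7) | bus: none
[6] P1: load  L2 | P0:I, P1:S(40), P2:I | bus: none
[7] P2: load  L1 | P0:S(7), P1:I, P2:S(7) | bus: none
[8] P2: load  L1 | P0:S(7), P1:I, P2:S(7) | bus: none
[9] P2: store L1 := 47 | P0:I, P1:I, P2:M(47) | bus: BusRdX
[10] P1: store L1 := 35 | P0:I, P1:M(35), P2:I | bus: BusRdX,Flush
[11] P0: load  L5 | P0:S(10), P1:I, P2:I | bus: BusRd
[12] P0: load  L1 | P0:S(35), P1:S(35), P2:I | bus: BusRd,Flush
[13] P2: store L0 := 95 | P0:I, P1:I, P2:M(95) | bus: BusRdX
[14] P1: load  L1 | P0:S(35), P1:S(35), P2:I | bus: none
[15] P0: store L1 := 15 | P0:M(15), P1:I, P2:I | bus: BusRdX
[16] P1: load  L1 | P0:S(15), P1:S(15), P2:I | bus: BusRd,Flush
[17] P0: store L1 := 91 | P0:M(91), P1:I, P2:I | bus: BusRdX
[18] P0: load  L1 | P0:M(91), P1:I, P2:I | bus: none
[19] P0: load  L2 | P0:S(40), P1:S(40), P2:I | bus: BusRd
[20] P2: load  L1 | P0:S(91), P1:I, P2:S(91) | bus: BusRd,Flush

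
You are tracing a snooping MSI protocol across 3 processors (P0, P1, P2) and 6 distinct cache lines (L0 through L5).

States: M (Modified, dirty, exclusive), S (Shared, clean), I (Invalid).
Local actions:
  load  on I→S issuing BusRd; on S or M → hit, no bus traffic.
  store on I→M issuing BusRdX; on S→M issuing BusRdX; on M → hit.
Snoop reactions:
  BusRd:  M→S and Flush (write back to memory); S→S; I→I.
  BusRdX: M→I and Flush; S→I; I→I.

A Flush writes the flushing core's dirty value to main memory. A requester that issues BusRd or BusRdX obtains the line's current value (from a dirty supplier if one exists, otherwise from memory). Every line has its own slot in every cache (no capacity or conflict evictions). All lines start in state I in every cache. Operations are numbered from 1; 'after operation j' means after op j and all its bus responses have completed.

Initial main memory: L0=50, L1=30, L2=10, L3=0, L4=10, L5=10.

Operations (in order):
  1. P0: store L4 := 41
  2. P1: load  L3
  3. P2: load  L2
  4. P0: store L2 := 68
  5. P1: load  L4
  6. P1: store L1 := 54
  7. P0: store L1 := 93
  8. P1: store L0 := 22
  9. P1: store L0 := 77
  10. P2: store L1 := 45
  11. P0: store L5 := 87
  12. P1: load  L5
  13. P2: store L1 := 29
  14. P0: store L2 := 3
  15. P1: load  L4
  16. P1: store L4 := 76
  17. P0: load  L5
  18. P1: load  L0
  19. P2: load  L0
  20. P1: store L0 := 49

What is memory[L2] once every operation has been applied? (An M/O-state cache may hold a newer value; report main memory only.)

memory[L2] = 10

step 1: P0: store L4 := 41  ⟶  MII  (L4)  txn=BusRdX  M[L4]=10
step 2: P1: load  L3  ⟶  ISI  (L3)  txn=BusRd  M[L3]=0
step 3: P2: load  L2  ⟶  IIS  (L2)  txn=BusRd  M[L2]=10
step 4: P0: store L2 := 68  ⟶  MII  (L2)  txn=BusRdX  M[L2]=10
step 5: P1: load  L4  ⟶  SSI  (L4)  txn=BusRd+Flush  M[L4]=41
step 6: P1: store L1 := 54  ⟶  IMI  (L1)  txn=BusRdX  M[L1]=30
step 7: P0: store L1 := 93  ⟶  MII  (L1)  txn=BusRdX+Flush  M[L1]=54
step 8: P1: store L0 := 22  ⟶  IMI  (L0)  txn=BusRdX  M[L0]=50
step 9: P1: store L0 := 77  ⟶  IMI  (L0)  txn=∅  M[L0]=50
step 10: P2: store L1 := 45  ⟶  IIM  (L1)  txn=BusRdX+Flush  M[L1]=93
step 11: P0: store L5 := 87  ⟶  MII  (L5)  txn=BusRdX  M[L5]=10
step 12: P1: load  L5  ⟶  SSI  (L5)  txn=BusRd+Flush  M[L5]=87
step 13: P2: store L1 := 29  ⟶  IIM  (L1)  txn=∅  M[L1]=93
step 14: P0: store L2 := 3  ⟶  MII  (L2)  txn=∅  M[L2]=10
step 15: P1: load  L4  ⟶  SSI  (L4)  txn=∅  M[L4]=41
step 16: P1: store L4 := 76  ⟶  IMI  (L4)  txn=BusRdX  M[L4]=41
step 17: P0: load  L5  ⟶  SSI  (L5)  txn=∅  M[L5]=87
step 18: P1: load  L0  ⟶  IMI  (L0)  txn=∅  M[L0]=50
step 19: P2: load  L0  ⟶  ISS  (L0)  txn=BusRd+Flush  M[L0]=77
step 20: P1: store L0 := 49  ⟶  IMI  (L0)  txn=BusRdX  M[L0]=77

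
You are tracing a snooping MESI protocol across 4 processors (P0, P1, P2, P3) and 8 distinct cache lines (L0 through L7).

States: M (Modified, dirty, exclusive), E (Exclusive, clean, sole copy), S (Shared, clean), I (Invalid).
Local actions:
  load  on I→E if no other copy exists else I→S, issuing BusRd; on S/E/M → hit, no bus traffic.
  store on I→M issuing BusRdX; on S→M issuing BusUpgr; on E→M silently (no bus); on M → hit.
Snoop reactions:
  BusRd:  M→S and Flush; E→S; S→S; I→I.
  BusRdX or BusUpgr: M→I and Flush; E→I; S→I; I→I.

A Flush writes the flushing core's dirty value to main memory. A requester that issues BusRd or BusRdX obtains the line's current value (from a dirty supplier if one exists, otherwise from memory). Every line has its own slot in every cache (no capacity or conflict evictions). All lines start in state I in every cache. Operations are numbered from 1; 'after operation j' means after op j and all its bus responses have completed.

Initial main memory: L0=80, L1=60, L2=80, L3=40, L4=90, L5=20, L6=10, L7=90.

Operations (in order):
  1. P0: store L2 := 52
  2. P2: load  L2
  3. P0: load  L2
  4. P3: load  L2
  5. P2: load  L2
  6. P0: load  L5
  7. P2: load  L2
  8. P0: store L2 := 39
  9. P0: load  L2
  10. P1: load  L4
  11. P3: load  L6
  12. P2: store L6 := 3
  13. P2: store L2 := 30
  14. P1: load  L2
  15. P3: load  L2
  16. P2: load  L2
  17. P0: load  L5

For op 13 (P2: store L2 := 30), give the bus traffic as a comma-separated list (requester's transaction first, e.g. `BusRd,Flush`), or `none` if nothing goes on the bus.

bus = BusRdX,Flush

[1] P0: store L2 := 52 | P0:M(52), P1:I, P2:I, P3:I | bus: BusRdX
[2] P2: load  L2 | P0:S(52), P1:I, P2:S(52), P3:I | bus: BusRd,Flush
[3] P0: load  L2 | P0:S(52), P1:I, P2:S(52), P3:I | bus: none
[4] P3: load  L2 | P0:S(52), P1:I, P2:S(52), P3:S(52) | bus: BusRd
[5] P2: load  L2 | P0:S(52), P1:I, P2:S(52), P3:S(52) | bus: none
[6] P0: load  L5 | P0:E(20), P1:I, P2:I, P3:I | bus: BusRd
[7] P2: load  L2 | P0:S(52), P1:I, P2:S(52), P3:S(52) | bus: none
[8] P0: store L2 := 39 | P0:M(39), P1:I, P2:I, P3:I | bus: BusUpgr
[9] P0: load  L2 | P0:M(39), P1:I, P2:I, P3:I | bus: none
[10] P1: load  L4 | P0:I, P1:E(90), P2:I, P3:I | bus: BusRd
[11] P3: load  L6 | P0:I, P1:I, P2:I, P3:E(10) | bus: BusRd
[12] P2: store L6 := 3 | P0:I, P1:I, P2:M(3), P3:I | bus: BusRdX
[13] P2: store L2 := 30 | P0:I, P1:I, P2:M(30), P3:I | bus: BusRdX,Flush
[14] P1: load  L2 | P0:I, P1:S(30), P2:S(30), P3:I | bus: BusRd,Flush
[15] P3: load  L2 | P0:I, P1:S(30), P2:S(30), P3:S(30) | bus: BusRd
[16] P2: load  L2 | P0:I, P1:S(30), P2:S(30), P3:S(30) | bus: none
[17] P0: load  L5 | P0:E(20), P1:I, P2:I, P3:I | bus: none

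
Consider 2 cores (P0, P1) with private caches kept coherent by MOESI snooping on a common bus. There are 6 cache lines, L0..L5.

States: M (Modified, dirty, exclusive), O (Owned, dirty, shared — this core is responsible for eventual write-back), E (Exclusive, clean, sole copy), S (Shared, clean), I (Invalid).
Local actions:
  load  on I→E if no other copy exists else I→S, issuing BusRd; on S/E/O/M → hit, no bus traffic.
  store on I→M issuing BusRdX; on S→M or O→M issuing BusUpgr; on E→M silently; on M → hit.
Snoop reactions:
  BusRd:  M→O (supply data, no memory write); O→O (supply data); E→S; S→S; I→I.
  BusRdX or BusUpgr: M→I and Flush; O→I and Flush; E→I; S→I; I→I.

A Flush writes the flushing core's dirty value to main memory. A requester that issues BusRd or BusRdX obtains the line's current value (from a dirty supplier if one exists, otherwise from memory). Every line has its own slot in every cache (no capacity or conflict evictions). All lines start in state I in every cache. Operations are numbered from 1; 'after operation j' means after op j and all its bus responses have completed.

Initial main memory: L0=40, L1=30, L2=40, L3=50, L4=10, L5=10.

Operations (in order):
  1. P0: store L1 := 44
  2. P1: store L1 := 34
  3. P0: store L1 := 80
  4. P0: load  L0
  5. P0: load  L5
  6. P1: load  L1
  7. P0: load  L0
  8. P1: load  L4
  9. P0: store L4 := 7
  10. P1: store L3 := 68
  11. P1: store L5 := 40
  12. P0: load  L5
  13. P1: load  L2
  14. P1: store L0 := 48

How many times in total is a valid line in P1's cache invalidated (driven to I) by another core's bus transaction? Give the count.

invalidations = 2

[1] P0: store L1 := 44 | P0:M(44), P1:I | bus: BusRdX
[2] P1: store L1 := 34 | P0:I, P1:M(34) | bus: BusRdX,Flush
[3] P0: store L1 := 80 | P0:M(80), P1:I | bus: BusRdX,Flush
[4] P0: load  L0 | P0:E(40), P1:I | bus: BusRd
[5] P0: load  L5 | P0:E(10), P1:I | bus: BusRd
[6] P1: load  L1 | P0:O(80), P1:S(80) | bus: BusRd
[7] P0: load  L0 | P0:E(40), P1:I | bus: none
[8] P1: load  L4 | P0:I, P1:E(10) | bus: BusRd
[9] P0: store L4 := 7 | P0:M(7), P1:I | bus: BusRdX
[10] P1: store L3 := 68 | P0:I, P1:M(68) | bus: BusRdX
[11] P1: store L5 := 40 | P0:I, P1:M(40) | bus: BusRdX
[12] P0: load  L5 | P0:S(40), P1:O(40) | bus: BusRd
[13] P1: load  L2 | P0:I, P1:E(40) | bus: BusRd
[14] P1: store L0 := 48 | P0:I, P1:M(48) | bus: BusRdX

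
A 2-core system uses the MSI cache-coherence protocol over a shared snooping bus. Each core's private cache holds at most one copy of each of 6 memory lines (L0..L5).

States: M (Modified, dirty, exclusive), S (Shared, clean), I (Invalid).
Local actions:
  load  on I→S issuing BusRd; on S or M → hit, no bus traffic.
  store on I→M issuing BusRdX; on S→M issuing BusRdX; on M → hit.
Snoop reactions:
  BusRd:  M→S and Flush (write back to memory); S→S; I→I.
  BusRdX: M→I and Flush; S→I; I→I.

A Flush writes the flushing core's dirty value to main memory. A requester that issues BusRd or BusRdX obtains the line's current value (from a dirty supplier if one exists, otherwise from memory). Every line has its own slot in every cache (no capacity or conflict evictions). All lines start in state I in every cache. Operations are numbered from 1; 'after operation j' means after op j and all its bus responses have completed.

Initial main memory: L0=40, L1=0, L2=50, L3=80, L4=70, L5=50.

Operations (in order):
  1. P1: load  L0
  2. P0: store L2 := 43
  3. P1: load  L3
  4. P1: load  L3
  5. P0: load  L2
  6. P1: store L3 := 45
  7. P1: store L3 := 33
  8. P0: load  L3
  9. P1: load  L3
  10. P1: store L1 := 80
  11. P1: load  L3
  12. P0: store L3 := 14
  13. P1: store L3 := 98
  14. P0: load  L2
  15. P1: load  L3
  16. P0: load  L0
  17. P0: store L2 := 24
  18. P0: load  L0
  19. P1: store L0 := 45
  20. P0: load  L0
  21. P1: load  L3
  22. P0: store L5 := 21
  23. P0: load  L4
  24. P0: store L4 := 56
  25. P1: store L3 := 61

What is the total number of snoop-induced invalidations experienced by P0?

invalidations = 2

step 1: P1: load  L0  ⟶  IS  (L0)  txn=BusRd  M[L0]=40
step 2: P0: store L2 := 43  ⟶  MI  (L2)  txn=BusRdX  M[L2]=50
step 3: P1: load  L3  ⟶  IS  (L3)  txn=BusRd  M[L3]=80
step 4: P1: load  L3  ⟶  IS  (L3)  txn=∅  M[L3]=80
step 5: P0: load  L2  ⟶  MI  (L2)  txn=∅  M[L2]=50
step 6: P1: store L3 := 45  ⟶  IM  (L3)  txn=BusRdX  M[L3]=80
step 7: P1: store L3 := 33  ⟶  IM  (L3)  txn=∅  M[L3]=80
step 8: P0: load  L3  ⟶  SS  (L3)  txn=BusRd+Flush  M[L3]=33
step 9: P1: load  L3  ⟶  SS  (L3)  txn=∅  M[L3]=33
step 10: P1: store L1 := 80  ⟶  IM  (L1)  txn=BusRdX  M[L1]=0
step 11: P1: load  L3  ⟶  SS  (L3)  txn=∅  M[L3]=33
step 12: P0: store L3 := 14  ⟶  MI  (L3)  txn=BusRdX  M[L3]=33
step 13: P1: store L3 := 98  ⟶  IM  (L3)  txn=BusRdX+Flush  M[L3]=14
step 14: P0: load  L2  ⟶  MI  (L2)  txn=∅  M[L2]=50
step 15: P1: load  L3  ⟶  IM  (L3)  txn=∅  M[L3]=14
step 16: P0: load  L0  ⟶  SS  (L0)  txn=BusRd  M[L0]=40
step 17: P0: store L2 := 24  ⟶  MI  (L2)  txn=∅  M[L2]=50
step 18: P0: load  L0  ⟶  SS  (L0)  txn=∅  M[L0]=40
step 19: P1: store L0 := 45  ⟶  IM  (L0)  txn=BusRdX  M[L0]=40
step 20: P0: load  L0  ⟶  SS  (L0)  txn=BusRd+Flush  M[L0]=45
step 21: P1: load  L3  ⟶  IM  (L3)  txn=∅  M[L3]=14
step 22: P0: store L5 := 21  ⟶  MI  (L5)  txn=BusRdX  M[L5]=50
step 23: P0: load  L4  ⟶  SI  (L4)  txn=BusRd  M[L4]=70
step 24: P0: store L4 := 56  ⟶  MI  (L4)  txn=BusRdX  M[L4]=70
step 25: P1: store L3 := 61  ⟶  IM  (L3)  txn=∅  M[L3]=14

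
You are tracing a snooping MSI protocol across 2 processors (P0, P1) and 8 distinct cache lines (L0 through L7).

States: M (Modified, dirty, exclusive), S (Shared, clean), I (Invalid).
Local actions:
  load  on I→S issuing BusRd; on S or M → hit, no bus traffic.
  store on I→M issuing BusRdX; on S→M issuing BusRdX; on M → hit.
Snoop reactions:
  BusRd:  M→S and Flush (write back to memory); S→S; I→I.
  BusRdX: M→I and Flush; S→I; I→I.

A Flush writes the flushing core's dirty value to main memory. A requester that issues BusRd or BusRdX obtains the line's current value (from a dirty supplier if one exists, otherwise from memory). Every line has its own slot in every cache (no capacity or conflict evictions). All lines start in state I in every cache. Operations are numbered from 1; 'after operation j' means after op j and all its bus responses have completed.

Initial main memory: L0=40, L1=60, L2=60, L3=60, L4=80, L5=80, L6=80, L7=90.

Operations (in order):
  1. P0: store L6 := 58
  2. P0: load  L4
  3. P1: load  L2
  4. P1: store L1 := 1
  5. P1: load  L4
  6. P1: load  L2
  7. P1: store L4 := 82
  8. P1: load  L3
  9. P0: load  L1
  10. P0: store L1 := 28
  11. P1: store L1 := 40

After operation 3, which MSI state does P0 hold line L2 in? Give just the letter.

state = I

[1] P0: store L6 := 58 | P0:M(58), P1:I | bus: BusRdX
[2] P0: load  L4 | P0:S(80), P1:I | bus: BusRd
[3] P1: load  L2 | P0:I, P1:S(60) | bus: BusRd
[4] P1: store L1 := 1 | P0:I, P1:M(1) | bus: BusRdX
[5] P1: load  L4 | P0:S(80), P1:S(80) | bus: BusRd
[6] P1: load  L2 | P0:I, P1:S(60) | bus: none
[7] P1: store L4 := 82 | P0:I, P1:M(82) | bus: BusRdX
[8] P1: load  L3 | P0:I, P1:S(60) | bus: BusRd
[9] P0: load  L1 | P0:S(1), P1:S(1) | bus: BusRd,Flush
[10] P0: store L1 := 28 | P0:M(28), P1:I | bus: BusRdX
[11] P1: store L1 := 40 | P0:I, P1:M(40) | bus: BusRdX,Flush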